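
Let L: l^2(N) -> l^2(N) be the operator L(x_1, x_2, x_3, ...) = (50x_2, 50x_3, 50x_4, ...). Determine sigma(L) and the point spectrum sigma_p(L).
sigma(L) = closed disk {z in C : |z| ≤ 50}; sigma_p(L) = open disk {z in C : |z| < 50}

Note L = 50·V where V is the unit left shift (V x)_k = x_{k+1}; so sigma(L) = 50·sigma(V) and ||L|| = 50||V||. ||L x||^2 = 2500sum_{k≥2} |x_k|^2 ≤ 2500||x||^2, with equality on {x : x_1 = 0}, so ||L|| = 50. For any lambda with |lambda| < 50, set r = lambda/50 (|r| < 1); the vector x = (1, r, r^2, ...) is in l^2 and satisfies L x = 50(r, r^2, ...) = lambda x, so lambda is an eigenvalue. On the boundary |lambda| = 50 the geometric series diverges, so no l^2 eigenvector exists, but these lambda lie in the approximate point spectrum. Hence sigma(L) is the closed disk of radius 50 and sigma_p(L) is the open disk.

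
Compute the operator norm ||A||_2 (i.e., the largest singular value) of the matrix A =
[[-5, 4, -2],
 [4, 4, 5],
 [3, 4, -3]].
||A||_2 ≈ 8.2425 (= sqrt(largest eigenvalue of A^T A))

||A||_2 = sigma_max(A) = sqrt(lambda_max(A^T A)). Form the symmetric matrix M = A^T A =
[[50, 8, 21],
 [8, 48, 0],
 [21, 0, 38]].
Its characteristic polynomial (trace, sum of principal 2x2 minors, determinant of M give the coefficients) is
  p(λ) = det(λ I - M) = λ^3 - 136λ^2 + 5619λ - 67600.
No integer candidate from the rational root theorem (±divisors of 67600) is a root, so the roots are irrational. The cubic discriminant is Δ = 635088020 > 0, so there are three distinct real roots. p(21) = -316 and p(22) = 842 have opposite signs, so a root lies in (21, 22); Newton's method refines it to λ ≈ 21.2609. p(46) = 434 and p(47) = -108 have opposite signs, so a root lies in (46, 47); Newton's method refines it to λ ≈ 46.7996. p(67) = -868 and p(68) = 60 have opposite signs, so a root lies in (67, 68); Newton's method refines it to λ ≈ 67.9394. Check (Vieta): the three roots sum to 136, matching tr M = 136.
So the eigenvalues of A^T A are ≈ 21.2609, 46.7996, 67.9394 (all ≥ 0, as they must be for A^T A). The largest is λ_max ≈ 67.9394, hence ||A||_2 = sqrt(λ_max) ≈ 8.2425.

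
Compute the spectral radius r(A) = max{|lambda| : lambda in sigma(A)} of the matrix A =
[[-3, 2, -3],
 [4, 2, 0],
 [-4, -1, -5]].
r(A) = (4 + sqrt(132))/2 ≈ 7.7446

The eigenvalues of A are the roots of its characteristic polynomial. With M = A (coefficients from the trace, the sum of principal 2x2 minors, and det A):
  p(λ) = det(λ I - M) = λ^3 + 6λ^2 - 21λ - 58.
By the rational root theorem any rational root is an integer divisor of 58. Testing λ = -2: p(-2) = -8 + 24 + 42 - 58 = 0, so λ = -2 is a root. Dividing out (λ + 2) leaves p(λ) = (λ + 2)(λ^2 + 4λ - 29). For λ^2 + 4λ - 29 the discriminant is 132. It is nonnegative but not a perfect square, so the roots are real and irrational: λ = (-4 ± sqrt(132))/2 ≈ 3.7446, -7.7446.
Thus the eigenvalues (to 4 decimals) are 3.7446 (modulus 3.7446); -7.7446 (modulus 7.7446); -2 (modulus 2). The spectral radius is the largest modulus: r(A) = (4 + sqrt(132))/2 ≈ 7.7446. (Cross-check: r(A) ≤ ||A||_2 ≈ 8.1832; equality holds whenever A is normal, though it can also hold for some non-normal A.)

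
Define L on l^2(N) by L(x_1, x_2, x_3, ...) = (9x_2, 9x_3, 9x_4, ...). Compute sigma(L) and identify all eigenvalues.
sigma(L) = closed disk {z in C : |z| ≤ 9}; sigma_p(L) = open disk {z in C : |z| < 9}

Note L = 9·V where V is the unit left shift (V x)_k = x_{k+1}; so sigma(L) = 9·sigma(V) and ||L|| = 9||V||. ||L x||^2 = 81sum_{k≥2} |x_k|^2 ≤ 81||x||^2, with equality on {x : x_1 = 0}, so ||L|| = 9. For any lambda with |lambda| < 9, set r = lambda/9 (|r| < 1); the vector x = (1, r, r^2, ...) is in l^2 and satisfies L x = 9(r, r^2, ...) = lambda x, so lambda is an eigenvalue. On the boundary |lambda| = 9 the geometric series diverges, so no l^2 eigenvector exists, but these lambda lie in the approximate point spectrum. Hence sigma(L) is the closed disk of radius 9 and sigma_p(L) is the open disk.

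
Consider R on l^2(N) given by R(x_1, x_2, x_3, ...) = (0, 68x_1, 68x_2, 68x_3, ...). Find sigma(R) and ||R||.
sigma(R) = closed disk {z in C : |z| ≤ 68}; ||R|| = 68

Note R = 68·U where U is the unit right shift (U x)_k = x_{k-1} (with x_0 := 0); so ||R|| = 68||U|| and sigma(R) = 68·sigma(U). ||R x||^2 = sum_{k≥1} |68x_k|^2 = 4624||x||^2, so ||R|| = 68 and sigma(R) ⊂ {|z| ≤ 68}. For any |lambda| < 68, the equation (R - lambda I) x = 0 forces x_1 = 0, then 68x_k = lambda x_{k+1} ⇒ x = 0, so R has no eigenvalues. But (R - lambda I) is not surjective for |lambda| < 68: solving (R - lambda I) x = e_1 would require x_n proportional to (lambda/68)^(-n), which is not in l^2. So every |lambda| < 68 lies in the residual spectrum. The boundary |lambda| = 68 is in the approximate point spectrum (the spectrum is closed). Hence sigma(R) is the closed disk of radius 68.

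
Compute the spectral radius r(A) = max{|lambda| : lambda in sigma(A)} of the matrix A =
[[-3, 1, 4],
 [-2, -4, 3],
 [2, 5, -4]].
r(A) ≈ 9.0615

The eigenvalues of A are the roots of its characteristic polynomial. With M = A (coefficients from the trace, the sum of principal 2x2 minors, and det A):
  p(λ) = det(λ I - M) = λ^3 + 11λ^2 + 19λ + 13.
No integer candidate from the rational root theorem (±divisors of 13) is a root, so the roots are irrational. The cubic discriminant is Δ = -8624 < 0, so there is one real root and a complex-conjugate pair. p(-10) = -77 and p(-9) = 4 have opposite signs, so a root lies in (-10, -9); Newton's method refines it to λ ≈ -9.0615. Dividing out (λ - (-9.0615)) leaves approximately λ^2 + 1.9385λ + 1.4346. For λ^2 + 1.9385λ + 1.4346 the discriminant is -1.9809. It is negative, so the remaining roots are the complex-conjugate pair λ ≈ -0.9692 ± 0.7037i. Their product equals the constant term, so |λ|^2 ≈ 1.4346 and |λ| ≈ 1.1978.
Thus the eigenvalues (to 4 decimals) are -9.0615 (modulus 9.0615); -0.9692 ± 0.7037i (modulus 1.1978). The spectral radius is the largest modulus: r(A) ≈ 9.0615. (Cross-check: r(A) ≤ ||A||_2 ≈ 9.0811; equality holds whenever A is normal, though it can also hold for some non-normal A.)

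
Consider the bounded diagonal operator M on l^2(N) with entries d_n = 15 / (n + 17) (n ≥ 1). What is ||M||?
||M|| = 5/6 (attained at n = 1)

For M diagonal, ||M|| = sup_n |d_n| = sup_n 15/(n + 17). This is positive and strictly decreasing in n, so the supremum is attained at n = 1: d_1 = 15/(1 + 17) = 5/6. Hence ||M|| = 5/6.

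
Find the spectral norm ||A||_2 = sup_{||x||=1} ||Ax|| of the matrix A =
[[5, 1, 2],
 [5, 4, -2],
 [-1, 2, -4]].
||A||_2 ≈ 7.9834 (= sqrt(largest eigenvalue of A^T A))

||A||_2 = sigma_max(A) = sqrt(lambda_max(A^T A)). Form the symmetric matrix M = A^T A =
[[51, 23, 4],
 [23, 21, -14],
 [4, -14, 24]].
Its characteristic polynomial (trace, sum of principal 2x2 minors, determinant of M give the coefficients) is
  p(λ) = det(λ I - M) = λ^3 - 96λ^2 + 2058λ - 100.
No integer candidate from the rational root theorem (±divisors of 100) is a root, so the roots are irrational. The cubic discriminant is Δ = 4169056176 > 0, so there are three distinct real roots. p(0) = -100 and p(1) = 1863 have opposite signs, so a root lies in (0, 1); Newton's method refines it to λ ≈ 0.0487. p(32) = 220 and p(33) = -793 have opposite signs, so a root lies in (32, 33); Newton's method refines it to λ ≈ 32.217. p(63) = -1423 and p(64) = 540 have opposite signs, so a root lies in (63, 64); Newton's method refines it to λ ≈ 63.7343. Check (Vieta): the three roots sum to 96, matching tr M = 96.
So the eigenvalues of A^T A are ≈ 0.0487, 32.217, 63.7343 (all ≥ 0, as they must be for A^T A). The largest is λ_max ≈ 63.7343, hence ||A||_2 = sqrt(λ_max) ≈ 7.9834.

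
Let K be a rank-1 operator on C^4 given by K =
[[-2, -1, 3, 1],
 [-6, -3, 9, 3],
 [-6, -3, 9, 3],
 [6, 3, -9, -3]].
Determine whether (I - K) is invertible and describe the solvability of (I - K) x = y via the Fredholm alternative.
(I - K) is singular (det(I - K) = 0, i.e. 1 ∈ sigma(K)). (I - K) x = y is solvable iff y ⊥ ker((I - K)^*) = span{(-2, -1, 3, 1)}, i.e. iff -2y_1 - y_2 + 3y_3 + y_4 = 0. When solvable, the solutions are x = y + c·(1, 3, 3, -3), c arbitrary (ker(I - K) = span{(1, 3, 3, -3)}, dimension 1).

K has rank 1, so it is an outer product K = u v^T: every row of K is a multiple of one row vector. Reading off the entries, u = (1, 3, 3, -3) and v = (-2, -1, 3, 1) (row i of K equals u_i·v^T). A rank-one matrix u v^T satisfies K u = u (v·u) and kills the (3)-dimensional subspace v^⊥, so its characteristic polynomial is lambda^3 (lambda - v·u) with v·u = tr K = 1. Hence the eigenvalues of I - K are 1 (multiplicity 3) and 1 - (1) = 0, so det(I - K) = 0. (Direct check: I - K =
[[3, 1, -3, -1],
 [6, 4, -9, -3],
 [6, 3, -8, -3],
 [-6, -3, 9, 4]]
has determinant 0.) So 1 is an eigenvalue of K and (I - K) is not invertible. The finite-dimensional Fredholm alternative says: either (I - K) is invertible, or ker(I - K) ≠ {0} and then range(I - K) = ker((I - K)^*)^⊥, with dim ker(I - K) = dim ker((I - K)^*). We are in the second case, so we need both kernels. Kernel of I - K: (I - K) u = u - u (v·u) = u - u = 0, so ker(I - K) = span{u} = span{(1, 3, 3, -3)} (it is exactly 1-dimensional because rank(I - K) = 3). Kernel of the adjoint: K is real, so (I - K)^* = I - K^T = I - v u^T, and (I - v u^T) v = v - v (u·v) = 0; hence ker((I - K)^*) = span{v} = span{(-2, -1, 3, 1)}. Therefore (I - K) x = y is solvable iff <y, v> = 0, i.e. iff -2y_1 - y_2 + 3y_3 + y_4 = 0. When this holds, K y = u (v·y) = 0, so (I - K) y = y and x = y is a particular solution; the full solution set is the line x = y + c·u = y + c·(1, 3, 3, -3), c ∈ C.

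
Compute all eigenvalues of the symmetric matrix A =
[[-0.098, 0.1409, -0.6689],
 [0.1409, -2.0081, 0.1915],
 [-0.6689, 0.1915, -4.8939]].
sigma(A) ≈ {-5, -2, 0}

A is real symmetric, so its spectrum consists of real eigenvalues. Expanding the characteristic polynomial of the displayed matrix gives
  det(λ I - A) = p(λ) = λ^3 + (7)λ^2 + (10)λ + (0).
Solving p(λ) = 0 yields eigenvalues ≈ -5, -2, 0. (A is shown rounded to 4 decimals, so these recover the underlying integer eigenvalues to within that precision.)
Verification: the trace of A = -7 equals the sum of eigenvalues -7, and det(A) ≈ 0.0000 matches the eigenvalue product 0.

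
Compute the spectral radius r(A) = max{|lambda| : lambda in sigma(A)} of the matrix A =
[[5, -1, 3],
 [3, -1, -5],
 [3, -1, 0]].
r(A) ≈ 6.2907

The eigenvalues of A are the roots of its characteristic polynomial. With M = A (coefficients from the trace, the sum of principal 2x2 minors, and det A):
  p(λ) = det(λ I - M) = λ^3 - 4λ^2 - 16λ + 10.
No integer candidate from the rational root theorem (±divisors of 10) is a root, so the roots are irrational. The cubic discriminant is Δ = 31860 > 0, so there are three distinct real roots. p(-3) = -5 and p(-2) = 18 have opposite signs, so a root lies in (-3, -2); Newton's method refines it to λ ≈ -2.8487. p(0) = 10 and p(1) = -9 have opposite signs, so a root lies in (0, 1); Newton's method refines it to λ ≈ 0.558. p(6) = -14 and p(7) = 45 have opposite signs, so a root lies in (6, 7); Newton's method refines it to λ ≈ 6.2907. Check (Vieta): the three roots sum to 4, matching tr M = 4.
Thus the eigenvalues (to 4 decimals) are -2.8487 (modulus 2.8487); 0.558 (modulus 0.558); 6.2907 (modulus 6.2907). The spectral radius is the largest modulus: r(A) ≈ 6.2907. (Cross-check: r(A) ≤ ||A||_2 ≈ 6.771; equality holds whenever A is normal, though it can also hold for some non-normal A.)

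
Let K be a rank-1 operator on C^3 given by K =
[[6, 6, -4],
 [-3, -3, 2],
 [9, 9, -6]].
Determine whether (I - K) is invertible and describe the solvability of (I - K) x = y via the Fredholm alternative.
(I - K) is invertible (det(I - K) = 4 ≠ 0), so for every y in C^3 the equation (I - K) x = y has a unique solution.

K has rank 1, so it is an outer product K = u v^T: every row of K is a multiple of one row vector. Reading off the entries, u = (-2, 1, -3) and v = (-3, -3, 2) (row i of K equals u_i·v^T). A rank-one matrix u v^T satisfies K u = u (v·u) and kills the (2)-dimensional subspace v^⊥, so its characteristic polynomial is lambda^2 (lambda - v·u) with v·u = tr K = -3. Hence the eigenvalues of I - K are 1 (multiplicity 2) and 1 - (-3) = 4, so det(I - K) = 4. (Direct check: I - K =
[[-5, -6, 4],
 [3, 4, -2],
 [-9, -9, 7]]
has determinant 4.) The finite-dimensional Fredholm alternative says: either (I - K) is invertible, or ker(I - K) ≠ {0} and then range(I - K) = ker((I - K)^*)^⊥, with dim ker(I - K) = dim ker((I - K)^*). Since det(I - K) ≠ 0, 1 is not an eigenvalue of K and ker(I - K) = {0}, so we are in the first case: for every y there is a unique x = (I - K)^(-1) y. Explicitly, by the Sherman–Morrison formula, (I - u v^T)^(-1) = I + u v^T/(1 - v·u), i.e. (I - K)^(-1) = I + K/(4).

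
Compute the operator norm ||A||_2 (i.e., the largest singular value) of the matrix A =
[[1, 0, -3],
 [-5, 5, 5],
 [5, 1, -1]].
||A||_2 ≈ 9.558 (= sqrt(largest eigenvalue of A^T A))

||A||_2 = sigma_max(A) = sqrt(lambda_max(A^T A)). Form the symmetric matrix M = A^T A =
[[51, -20, -33],
 [-20, 26, 24],
 [-33, 24, 35]].
Its characteristic polynomial (trace, sum of principal 2x2 minors, determinant of M give the coefficients) is
  p(λ) = det(λ I - M) = λ^3 - 112λ^2 + 1956λ - 6400.
No integer candidate from the rational root theorem (±divisors of 6400) is a root, so the roots are irrational. The cubic discriminant is Δ = 6223435520 > 0, so there are three distinct real roots. p(4) = -304 and p(5) = 705 have opposite signs, so a root lies in (4, 5); Newton's method refines it to λ ≈ 4.2815. p(16) = 320 and p(17) = -603 have opposite signs, so a root lies in (16, 17); Newton's method refines it to λ ≈ 16.3624. p(91) = -2305 and p(92) = 4272 have opposite signs, so a root lies in (91, 92); Newton's method refines it to λ ≈ 91.3561. Check (Vieta): the three roots sum to 112, matching tr M = 112.
So the eigenvalues of A^T A are ≈ 4.2815, 16.3624, 91.3561 (all ≥ 0, as they must be for A^T A). The largest is λ_max ≈ 91.3561, hence ||A||_2 = sqrt(λ_max) ≈ 9.558.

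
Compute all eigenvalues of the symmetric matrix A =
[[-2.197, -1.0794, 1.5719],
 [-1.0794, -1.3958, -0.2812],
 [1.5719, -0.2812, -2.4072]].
sigma(A) ≈ {-4, -2, 0}

A is real symmetric, so its spectrum consists of real eigenvalues. Expanding the characteristic polynomial of the displayed matrix gives
  det(λ I - A) = p(λ) = λ^3 + (6)λ^2 + (8)λ + (0).
Solving p(λ) = 0 yields eigenvalues ≈ -4, -2, 0. (A is shown rounded to 4 decimals, so these recover the underlying integer eigenvalues to within that precision.)
Verification: the trace of A = -6 equals the sum of eigenvalues -6, and det(A) ≈ -0.0004 matches the eigenvalue product 0.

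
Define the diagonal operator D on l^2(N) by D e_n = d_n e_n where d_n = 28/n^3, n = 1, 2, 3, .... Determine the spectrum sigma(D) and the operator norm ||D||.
sigma(D) = {28/n^3 : n ≥ 1} ∪ {0}; ||D|| = 28

A bounded diagonal operator on l^2 with diagonal entries d_n has spectrum equal to the closure of {d_n : n ≥ 1}: every d_n is an eigenvalue (with eigenvector e_n), so {d_n} ⊂ sigma(D); the spectrum is closed, so its closure is too; and for lambda not in the closure, (D - lambda I) has bounded inverse (the diagonal entries 1/(d_n - lambda) are bounded). For our sequence d_n = 28/n^3, n = 1, 2, 3, ...:
  - {d_n} = {28/n^3 : n ≥ 1}; the only limit point is 0
  - closure = {28/n^3 : n ≥ 1} ∪ {0}
For the norm: a diagonal operator has ||D|| = sup_n |d_n|. Here d_n = 28/n^3 is positive and decreasing, so sup_n |d_n| = d_1 = 28. So ||D|| = 28.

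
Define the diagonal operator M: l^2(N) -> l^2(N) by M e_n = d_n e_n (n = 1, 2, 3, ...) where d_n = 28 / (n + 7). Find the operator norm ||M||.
||M|| = 7/2 (attained at n = 1)

For M diagonal, ||M|| = sup_n |d_n| = sup_n 28/(n + 7). This is positive and strictly decreasing in n, so the supremum is attained at n = 1: d_1 = 28/(1 + 7) = 7/2. Hence ||M|| = 7/2.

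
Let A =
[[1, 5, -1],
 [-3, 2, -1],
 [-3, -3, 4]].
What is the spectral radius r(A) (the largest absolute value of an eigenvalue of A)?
r(A) = 5

The eigenvalues of A are the roots of its characteristic polynomial. With M = A (coefficients from the trace, the sum of principal 2x2 minors, and det A):
  p(λ) = det(λ I - M) = λ^3 - 7λ^2 + 23λ - 65.
By the rational root theorem any rational root is an integer divisor of 65. Testing λ = 5: p(5) = 125 - 175 + 115 - 65 = 0, so λ = 5 is a root. Dividing out (λ - 5) leaves p(λ) = (λ - 5)(λ^2 - 2λ + 13). For λ^2 - 2λ + 13 the discriminant is -48. It is negative, so the roots are the complex-conjugate pair λ = 1 ± (sqrt(48)/2) i ≈ 1 ± 3.4641i. For a conjugate pair the product of the roots equals the constant term, so |λ|^2 = 13 and |λ| = sqrt(13) ≈ 3.6056.
Thus the eigenvalues (to 4 decimals) are 1 ± 3.4641i (modulus 3.6056); 5 (modulus 5). The spectral radius is the largest modulus: r(A) = 5. (Cross-check: r(A) ≤ ||A||_2 ≈ 7.327; equality holds whenever A is normal, though it can also hold for some non-normal A.)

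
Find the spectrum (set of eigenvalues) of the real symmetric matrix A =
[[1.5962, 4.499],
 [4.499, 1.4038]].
sigma(A) ≈ {-3, 6}

A is real symmetric, so its spectrum consists of real eigenvalues. Expanding the characteristic polynomial of the displayed matrix gives
  det(λ I - A) = p(λ) = λ^2 + (-3)λ + (-18).
Solving p(λ) = 0 yields eigenvalues ≈ -3, 6. (A is shown rounded to 4 decimals, so these recover the underlying integer eigenvalues to within that precision.)
Verification: the trace of A = 3 equals the sum of eigenvalues 3, and det(A) ≈ -18.0003 matches the eigenvalue product -18.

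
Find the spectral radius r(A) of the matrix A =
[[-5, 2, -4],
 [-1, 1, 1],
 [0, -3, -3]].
r(A) ≈ 5.394

The eigenvalues of A are the roots of its characteristic polynomial. With M = A (coefficients from the trace, the sum of principal 2x2 minors, and det A):
  p(λ) = det(λ I - M) = λ^3 + 7λ^2 + 12λ + 18.
No integer candidate from the rational root theorem (±divisors of 18) is a root, so the roots are irrational. The cubic discriminant is Δ = -6084 < 0, so there is one real root and a complex-conjugate pair. p(-6) = -18 and p(-5) = 8 have opposite signs, so a root lies in (-6, -5); Newton's method refines it to λ ≈ -5.394. Dividing out (λ - (-5.394)) leaves approximately λ^2 + 1.606λ + 3.3371. For λ^2 + 1.606λ + 3.3371 the discriminant is -10.7689. It is negative, so the remaining roots are the complex-conjugate pair λ ≈ -0.803 ± 1.6408i. Their product equals the constant term, so |λ|^2 ≈ 3.3371 and |λ| ≈ 1.8268.
Thus the eigenvalues (to 4 decimals) are -5.394 (modulus 5.394); -0.803 ± 1.6408i (modulus 1.8268). The spectral radius is the largest modulus: r(A) ≈ 5.394. (Cross-check: r(A) ≤ ||A||_2 ≈ 6.8074; equality holds whenever A is normal, though it can also hold for some non-normal A.)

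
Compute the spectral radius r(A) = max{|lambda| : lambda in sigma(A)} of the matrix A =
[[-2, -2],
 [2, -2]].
r(A) = sqrt(8) ≈ 2.8284

The eigenvalues of A are the roots of its characteristic polynomial. With M = A (coefficients from the trace and determinant):
  p(λ) = det(λ I - M) = λ^2 + 4λ + 8.
For λ^2 + 4λ + 8 the discriminant is -16. It is negative, so the roots are the complex-conjugate pair λ = -2 ± (sqrt(16)/2) i ≈ -2 ± 2i. For a conjugate pair the product of the roots equals the constant term, so |λ|^2 = 8 and |λ| = sqrt(8) ≈ 2.8284.
Thus the eigenvalues (to 4 decimals) are -2 ± 2i (modulus 2.8284). The spectral radius is the largest modulus: r(A) = sqrt(8) ≈ 2.8284. (Cross-check: r(A) ≤ ||A||_2 ≈ 2.8284; equality holds whenever A is normal, though it can also hold for some non-normal A.)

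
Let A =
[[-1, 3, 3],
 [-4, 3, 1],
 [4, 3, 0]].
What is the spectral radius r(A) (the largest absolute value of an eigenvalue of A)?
r(A) ≈ 3.9127

The eigenvalues of A are the roots of its characteristic polynomial. With M = A (coefficients from the trace, the sum of principal 2x2 minors, and det A):
  p(λ) = det(λ I - M) = λ^3 - 2λ^2 - 6λ + 57.
No integer candidate from the rational root theorem (±divisors of 57) is a root, so the roots are irrational. The cubic discriminant is Δ = -72579 < 0, so there is one real root and a complex-conjugate pair. p(-4) = -15 and p(-3) = 30 have opposite signs, so a root lies in (-4, -3); Newton's method refines it to λ ≈ -3.7233. Dividing out (λ - (-3.7233)) leaves approximately λ^2 - 5.7233λ + 15.3092. For λ^2 - 5.7233λ + 15.3092 the discriminant is -28.481. It is negative, so the remaining roots are the complex-conjugate pair λ ≈ 2.8616 ± 2.6684i. Their product equals the constant term, so |λ|^2 ≈ 15.3092 and |λ| ≈ 3.9127.
Thus the eigenvalues (to 4 decimals) are -3.7233 (modulus 3.7233); 2.8616 ± 2.6684i (modulus 3.9127). The spectral radius is the largest modulus: r(A) ≈ 3.9127. (Cross-check: r(A) ≤ ||A||_2 ≈ 6.2703; equality holds whenever A is normal, though it can also hold for some non-normal A.)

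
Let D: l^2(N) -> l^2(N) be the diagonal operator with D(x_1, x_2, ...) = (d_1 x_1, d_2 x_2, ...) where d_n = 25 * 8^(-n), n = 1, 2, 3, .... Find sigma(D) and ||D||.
sigma(D) = {25 * 8^(-n) : n ≥ 1} ∪ {0}; ||D|| = 25/8

A bounded diagonal operator on l^2 with diagonal entries d_n has spectrum equal to the closure of {d_n : n ≥ 1}: every d_n is an eigenvalue (with eigenvector e_n), so {d_n} ⊂ sigma(D); the spectrum is closed, so its closure is too; and for lambda not in the closure, (D - lambda I) has bounded inverse (the diagonal entries 1/(d_n - lambda) are bounded). For our sequence d_n = 25 * 8^(-n), n = 1, 2, 3, ...:
  - {d_n} = {25 * 8^(-n) : n ≥ 1}; the only limit point is 0
  - closure = {25 * 8^(-n) : n ≥ 1} ∪ {0}
For the norm: a diagonal operator has ||D|| = sup_n |d_n|. Here d_n = 25 * 8^(-n) is positive and decreasing, so sup_n |d_n| = d_1 = 25/8. So ||D|| = 25/8.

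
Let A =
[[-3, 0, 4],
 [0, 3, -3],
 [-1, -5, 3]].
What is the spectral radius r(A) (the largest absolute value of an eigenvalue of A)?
r(A) ≈ 6.6717

The eigenvalues of A are the roots of its characteristic polynomial. With M = A (coefficients from the trace, the sum of principal 2x2 minors, and det A):
  p(λ) = det(λ I - M) = λ^3 - 3λ^2 - 20λ - 30.
No integer candidate from the rational root theorem (±divisors of 30) is a root, so the roots are irrational. The cubic discriminant is Δ = -24340 < 0, so there is one real root and a complex-conjugate pair. p(6) = -42 and p(7) = 26 have opposite signs, so a root lies in (6, 7); Newton's method refines it to λ ≈ 6.6717. Dividing out (λ - (6.6717)) leaves approximately λ^2 + 3.6717λ + 4.4966. For λ^2 + 3.6717λ + 4.4966 the discriminant is -4.5049. It is negative, so the remaining roots are the complex-conjugate pair λ ≈ -1.8359 ± 1.0612i. Their product equals the constant term, so |λ|^2 ≈ 4.4966 and |λ| ≈ 2.1205.
Thus the eigenvalues (to 4 decimals) are 6.6717 (modulus 6.6717); -1.8359 ± 1.0612i (modulus 2.1205). The spectral radius is the largest modulus: r(A) ≈ 6.6717. (Cross-check: r(A) ≤ ||A||_2 ≈ 7.8692; equality holds whenever A is normal, though it can also hold for some non-normal A.)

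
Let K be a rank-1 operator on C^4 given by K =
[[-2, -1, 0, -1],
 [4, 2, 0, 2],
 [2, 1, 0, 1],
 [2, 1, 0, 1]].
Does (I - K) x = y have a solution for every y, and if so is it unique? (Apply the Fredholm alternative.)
(I - K) is singular (det(I - K) = 0, i.e. 1 ∈ sigma(K)). (I - K) x = y is solvable iff y ⊥ ker((I - K)^*) = span{(-2, -1, 0, -1)}, i.e. iff -2y_1 - y_2 - y_4 = 0. When solvable, the solutions are x = y + c·(1, -2, -1, -1), c arbitrary (ker(I - K) = span{(1, -2, -1, -1)}, dimension 1).

K has rank 1, so it is an outer product K = u v^T: every row of K is a multiple of one row vector. Reading off the entries, u = (1, -2, -1, -1) and v = (-2, -1, 0, -1) (row i of K equals u_i·v^T). A rank-one matrix u v^T satisfies K u = u (v·u) and kills the (3)-dimensional subspace v^⊥, so its characteristic polynomial is lambda^3 (lambda - v·u) with v·u = tr K = 1. Hence the eigenvalues of I - K are 1 (multiplicity 3) and 1 - (1) = 0, so det(I - K) = 0. (Direct check: I - K =
[[3, 1, 0, 1],
 [-4, -1, 0, -2],
 [-2, -1, 1, -1],
 [-2, -1, 0, 0]]
has determinant 0.) So 1 is an eigenvalue of K and (I - K) is not invertible. The finite-dimensional Fredholm alternative says: either (I - K) is invertible, or ker(I - K) ≠ {0} and then range(I - K) = ker((I - K)^*)^⊥, with dim ker(I - K) = dim ker((I - K)^*). We are in the second case, so we need both kernels. Kernel of I - K: (I - K) u = u - u (v·u) = u - u = 0, so ker(I - K) = span{u} = span{(1, -2, -1, -1)} (it is exactly 1-dimensional because rank(I - K) = 3). Kernel of the adjoint: K is real, so (I - K)^* = I - K^T = I - v u^T, and (I - v u^T) v = v - v (u·v) = 0; hence ker((I - K)^*) = span{v} = span{(-2, -1, 0, -1)}. Therefore (I - K) x = y is solvable iff <y, v> = 0, i.e. iff -2y_1 - y_2 - y_4 = 0. When this holds, K y = u (v·y) = 0, so (I - K) y = y and x = y is a particular solution; the full solution set is the line x = y + c·u = y + c·(1, -2, -1, -1), c ∈ C.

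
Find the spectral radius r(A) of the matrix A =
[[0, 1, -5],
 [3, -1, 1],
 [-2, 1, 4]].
r(A) ≈ 5.6062

The eigenvalues of A are the roots of its characteristic polynomial. With M = A (coefficients from the trace, the sum of principal 2x2 minors, and det A):
  p(λ) = det(λ I - M) = λ^3 - 3λ^2 - 18λ + 19.
No integer candidate from the rational root theorem (±divisors of 19) is a root, so the roots are irrational. The cubic discriminant is Δ = 37017 > 0, so there are three distinct real roots. p(-4) = -21 and p(-3) = 19 have opposite signs, so a root lies in (-4, -3); Newton's method refines it to λ ≈ -3.5586. p(0) = 19 and p(1) = -1 have opposite signs, so a root lies in (0, 1); Newton's method refines it to λ ≈ 0.9524. p(5) = -21 and p(6) = 19 have opposite signs, so a root lies in (5, 6); Newton's method refines it to λ ≈ 5.6062. Check (Vieta): the three roots sum to 3, matching tr M = 3.
Thus the eigenvalues (to 4 decimals) are -3.5586 (modulus 3.5586); 0.9524 (modulus 0.9524); 5.6062 (modulus 5.6062). The spectral radius is the largest modulus: r(A) ≈ 5.6062. (Cross-check: r(A) ≤ ||A||_2 ≈ 6.5476; equality holds whenever A is normal, though it can also hold for some non-normal A.)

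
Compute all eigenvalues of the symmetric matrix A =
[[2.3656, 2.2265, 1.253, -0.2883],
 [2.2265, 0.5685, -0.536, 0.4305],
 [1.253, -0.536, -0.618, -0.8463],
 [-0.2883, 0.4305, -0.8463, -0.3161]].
sigma(A) ≈ {-2, -1, 1, 4}

A is real symmetric, so its spectrum consists of real eigenvalues. Expanding the characteristic polynomial of the displayed matrix gives
  det(λ I - A) = p(λ) = λ^4 + (-2)λ^3 + (-9)λ^2 + (2)λ + (8).
Solving p(λ) = 0 yields eigenvalues ≈ -2, -1, 1, 4. (A is shown rounded to 4 decimals, so these recover the underlying integer eigenvalues to within that precision.)
Verification: the trace of A = 2 equals the sum of eigenvalues 2, and det(A) ≈ 8.0005 matches the eigenvalue product 8.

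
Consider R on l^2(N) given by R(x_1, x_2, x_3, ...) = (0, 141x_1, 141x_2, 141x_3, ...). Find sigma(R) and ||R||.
sigma(R) = closed disk {z in C : |z| ≤ 141}; ||R|| = 141

Note R = 141·U where U is the unit right shift (U x)_k = x_{k-1} (with x_0 := 0); so ||R|| = 141||U|| and sigma(R) = 141·sigma(U). ||R x||^2 = sum_{k≥1} |141x_k|^2 = 19881||x||^2, so ||R|| = 141 and sigma(R) ⊂ {|z| ≤ 141}. For any |lambda| < 141, the equation (R - lambda I) x = 0 forces x_1 = 0, then 141x_k = lambda x_{k+1} ⇒ x = 0, so R has no eigenvalues. But (R - lambda I) is not surjective for |lambda| < 141: solving (R - lambda I) x = e_1 would require x_n proportional to (lambda/141)^(-n), which is not in l^2. So every |lambda| < 141 lies in the residual spectrum. The boundary |lambda| = 141 is in the approximate point spectrum (the spectrum is closed). Hence sigma(R) is the closed disk of radius 141.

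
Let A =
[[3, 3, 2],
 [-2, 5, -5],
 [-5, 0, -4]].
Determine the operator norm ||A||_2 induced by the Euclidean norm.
||A||_2 ≈ 9.0745 (= sqrt(largest eigenvalue of A^T A))

||A||_2 = sigma_max(A) = sqrt(lambda_max(A^T A)). Form the symmetric matrix M = A^T A =
[[38, -1, 36],
 [-1, 34, -19],
 [36, -19, 45]].
Its characteristic polynomial (trace, sum of principal 2x2 minors, determinant of M give the coefficients) is
  p(λ) = det(λ I - M) = λ^3 - 117λ^2 + 2874λ - 1681.
No integer candidate from the rational root theorem (±divisors of 1681) is a root, so the roots are irrational. The cubic discriminant is Δ = 17442861273 > 0, so there are three distinct real roots. p(0) = -1681 and p(1) = 1077 have opposite signs, so a root lies in (0, 1); Newton's method refines it to λ ≈ 0.5995. p(34) = 87 and p(35) = -1541 have opposite signs, so a root lies in (34, 35); Newton's method refines it to λ ≈ 34.0539. p(82) = -1353 and p(83) = 2635 have opposite signs, so a root lies in (82, 83); Newton's method refines it to λ ≈ 82.3467. Check (Vieta): the three roots sum to 117, matching tr M = 117.
So the eigenvalues of A^T A are ≈ 0.5995, 34.0539, 82.3467 (all ≥ 0, as they must be for A^T A). The largest is λ_max ≈ 82.3467, hence ||A||_2 = sqrt(λ_max) ≈ 9.0745.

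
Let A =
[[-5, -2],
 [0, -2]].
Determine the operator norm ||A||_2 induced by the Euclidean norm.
||A||_2 = sqrt((33 + sqrt(689))/2) ≈ 5.4428 (= sqrt(largest eigenvalue of A^T A))

||A||_2 = sigma_max(A) = sqrt(lambda_max(A^T A)). Form the symmetric matrix M = A^T A =
[[25, 10],
 [10, 8]].
Its characteristic polynomial (trace, determinant of M give the coefficients) is
  p(λ) = det(λ I - M) = λ^2 - 33λ + 100.
For λ^2 - 33λ + 100 the discriminant is 689. It is nonnegative but not a perfect square, so the roots are real and irrational: λ = (33 ± sqrt(689))/2 ≈ 29.6244, 3.3756.
So the eigenvalues of A^T A are ≈ 3.3756, 29.6244 (all ≥ 0, as they must be for A^T A). The largest is λ_max = (33 + sqrt(689))/2 ≈ 29.6244, hence ||A||_2 = sqrt(λ_max) = sqrt((33 + sqrt(689))/2) ≈ 5.4428.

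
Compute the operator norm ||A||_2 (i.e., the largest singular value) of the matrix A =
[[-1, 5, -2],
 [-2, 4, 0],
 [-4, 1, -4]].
||A||_2 ≈ 7.8931 (= sqrt(largest eigenvalue of A^T A))

||A||_2 = sigma_max(A) = sqrt(lambda_max(A^T A)). Form the symmetric matrix M = A^T A =
[[21, -17, 18],
 [-17, 42, -14],
 [18, -14, 20]].
Its characteristic polynomial (trace, sum of principal 2x2 minors, determinant of M give the coefficients) is
  p(λ) = det(λ I - M) = λ^3 - 83λ^2 + 1333λ - 2704.
No integer candidate from the rational root theorem (±divisors of 2704) is a root, so the roots are irrational. The cubic discriminant is Δ = 1769775757 > 0, so there are three distinct real roots. p(2) = -362 and p(3) = 575 have opposite signs, so a root lies in (2, 3); Newton's method refines it to λ ≈ 2.3676. p(18) = 230 and p(19) = -481 have opposite signs, so a root lies in (18, 19); Newton's method refines it to λ ≈ 18.3321. p(62) = -782 and p(63) = 1895 have opposite signs, so a root lies in (62, 63); Newton's method refines it to λ ≈ 62.3003. Check (Vieta): the three roots sum to 83, matching tr M = 83.
So the eigenvalues of A^T A are ≈ 2.3676, 18.3321, 62.3003 (all ≥ 0, as they must be for A^T A). The largest is λ_max ≈ 62.3003, hence ||A||_2 = sqrt(λ_max) ≈ 7.8931.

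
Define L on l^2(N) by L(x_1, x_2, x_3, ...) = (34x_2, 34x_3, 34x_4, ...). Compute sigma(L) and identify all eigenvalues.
sigma(L) = closed disk {z in C : |z| ≤ 34}; sigma_p(L) = open disk {z in C : |z| < 34}

Note L = 34·V where V is the unit left shift (V x)_k = x_{k+1}; so sigma(L) = 34·sigma(V) and ||L|| = 34||V||. ||L x||^2 = 1156sum_{k≥2} |x_k|^2 ≤ 1156||x||^2, with equality on {x : x_1 = 0}, so ||L|| = 34. For any lambda with |lambda| < 34, set r = lambda/34 (|r| < 1); the vector x = (1, r, r^2, ...) is in l^2 and satisfies L x = 34(r, r^2, ...) = lambda x, so lambda is an eigenvalue. On the boundary |lambda| = 34 the geometric series diverges, so no l^2 eigenvector exists, but these lambda lie in the approximate point spectrum. Hence sigma(L) is the closed disk of radius 34 and sigma_p(L) is the open disk.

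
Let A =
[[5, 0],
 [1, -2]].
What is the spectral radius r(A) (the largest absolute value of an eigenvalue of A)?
r(A) = 5

The eigenvalues of A are the roots of its characteristic polynomial. With M = A (coefficients from the trace and determinant):
  p(λ) = det(λ I - M) = λ^2 - 3λ - 10.
For λ^2 - 3λ - 10 the discriminant is 49. It is a perfect square (7^2), so the roots are rational: λ = (3 ± 7)/2 = 5, -2.
Thus the eigenvalues (to 4 decimals) are 5 (modulus 5); -2 (modulus 2). The spectral radius is the largest modulus: r(A) = 5. (Cross-check: r(A) ≤ ||A||_2 ≈ 5.1167; equality holds whenever A is normal, though it can also hold for some non-normal A.)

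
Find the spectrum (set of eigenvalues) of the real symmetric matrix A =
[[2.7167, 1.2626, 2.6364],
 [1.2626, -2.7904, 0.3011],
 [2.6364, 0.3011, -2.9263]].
sigma(A) ≈ {-4, -3, 4}

A is real symmetric, so its spectrum consists of real eigenvalues. Expanding the characteristic polynomial of the displayed matrix gives
  det(λ I - A) = p(λ) = λ^3 + (3)λ^2 + (-16)λ + (-48.0016).
Solving p(λ) = 0 yields eigenvalues ≈ -4, -3, 4. (A is shown rounded to 4 decimals, so these recover the underlying integer eigenvalues to within that precision.)
Verification: the trace of A = -3 equals the sum of eigenvalues -3, and det(A) ≈ 48.0016 matches the eigenvalue product 48.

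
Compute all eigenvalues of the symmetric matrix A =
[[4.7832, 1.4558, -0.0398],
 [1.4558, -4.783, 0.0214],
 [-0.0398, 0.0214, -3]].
sigma(A) ≈ {-5, -3, 5}

A is real symmetric, so its spectrum consists of real eigenvalues. Expanding the characteristic polynomial of the displayed matrix gives
  det(λ I - A) = p(λ) = λ^3 + (3)λ^2 + (-25)λ + (-75).
Solving p(λ) = 0 yields eigenvalues ≈ -5, -3, 5. (A is shown rounded to 4 decimals, so these recover the underlying integer eigenvalues to within that precision.)
Verification: the trace of A = -3 equals the sum of eigenvalues -3, and det(A) ≈ 75.0001 matches the eigenvalue product 75.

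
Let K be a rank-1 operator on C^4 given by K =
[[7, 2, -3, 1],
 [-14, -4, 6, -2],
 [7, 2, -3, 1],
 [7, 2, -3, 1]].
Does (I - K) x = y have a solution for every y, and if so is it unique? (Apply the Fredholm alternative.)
(I - K) is singular (det(I - K) = 0, i.e. 1 ∈ sigma(K)). (I - K) x = y is solvable iff y ⊥ ker((I - K)^*) = span{(7, 2, -3, 1)}, i.e. iff 7y_1 + 2y_2 - 3y_3 + y_4 = 0. When solvable, the solutions are x = y + c·(1, -2, 1, 1), c arbitrary (ker(I - K) = span{(1, -2, 1, 1)}, dimension 1).

K has rank 1, so it is an outer product K = u v^T: every row of K is a multiple of one row vector. Reading off the entries, u = (1, -2, 1, 1) and v = (7, 2, -3, 1) (row i of K equals u_i·v^T). A rank-one matrix u v^T satisfies K u = u (v·u) and kills the (3)-dimensional subspace v^⊥, so its characteristic polynomial is lambda^3 (lambda - v·u) with v·u = tr K = 1. Hence the eigenvalues of I - K are 1 (multiplicity 3) and 1 - (1) = 0, so det(I - K) = 0. (Direct check: I - K =
[[-6, -2, 3, -1],
 [14, 5, -6, 2],
 [-7, -2, 4, -1],
 [-7, -2, 3, 0]]
has determinant 0.) So 1 is an eigenvalue of K and (I - K) is not invertible. The finite-dimensional Fredholm alternative says: either (I - K) is invertible, or ker(I - K) ≠ {0} and then range(I - K) = ker((I - K)^*)^⊥, with dim ker(I - K) = dim ker((I - K)^*). We are in the second case, so we need both kernels. Kernel of I - K: (I - K) u = u - u (v·u) = u - u = 0, so ker(I - K) = span{u} = span{(1, -2, 1, 1)} (it is exactly 1-dimensional because rank(I - K) = 3). Kernel of the adjoint: K is real, so (I - K)^* = I - K^T = I - v u^T, and (I - v u^T) v = v - v (u·v) = 0; hence ker((I - K)^*) = span{v} = span{(7, 2, -3, 1)}. Therefore (I - K) x = y is solvable iff <y, v> = 0, i.e. iff 7y_1 + 2y_2 - 3y_3 + y_4 = 0. When this holds, K y = u (v·y) = 0, so (I - K) y = y and x = y is a particular solution; the full solution set is the line x = y + c·u = y + c·(1, -2, 1, 1), c ∈ C.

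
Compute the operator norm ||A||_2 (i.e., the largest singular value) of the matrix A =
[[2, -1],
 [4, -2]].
||A||_2 = 5 (= sqrt(largest eigenvalue of A^T A))

||A||_2 = sigma_max(A) = sqrt(lambda_max(A^T A)). Form the symmetric matrix M = A^T A =
[[20, -10],
 [-10, 5]].
Its characteristic polynomial (trace, determinant of M give the coefficients) is
  p(λ) = det(λ I - M) = λ^2 - 25λ.
For λ^2 - 25λ the discriminant is 625. It is a perfect square (25^2), so the roots are rational: λ = (25 ± 25)/2 = 25, 0.
So the eigenvalues of A^T A are ≈ 0, 25 (all ≥ 0, as they must be for A^T A). The largest is λ_max = 25, hence ||A||_2 = sqrt(λ_max) = 5.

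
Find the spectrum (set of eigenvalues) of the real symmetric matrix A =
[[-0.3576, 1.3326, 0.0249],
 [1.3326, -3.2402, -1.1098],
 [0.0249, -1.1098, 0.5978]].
sigma(A) ≈ {-4, 0, 1}

A is real symmetric, so its spectrum consists of real eigenvalues. Expanding the characteristic polynomial of the displayed matrix gives
  det(λ I - A) = p(λ) = λ^3 + (3)λ^2 + (-4)λ + (0).
Solving p(λ) = 0 yields eigenvalues ≈ -4, 0, 1. (A is shown rounded to 4 decimals, so these recover the underlying integer eigenvalues to within that precision.)
Verification: the trace of A = -3 equals the sum of eigenvalues -3, and det(A) ≈ -0.0001 matches the eigenvalue product 0.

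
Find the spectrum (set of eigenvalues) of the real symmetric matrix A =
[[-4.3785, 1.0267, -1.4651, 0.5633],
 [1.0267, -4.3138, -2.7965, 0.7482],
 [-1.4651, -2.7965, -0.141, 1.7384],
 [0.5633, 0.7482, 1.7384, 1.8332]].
sigma(A) ≈ {-6, -5, 1, 3}

A is real symmetric, so its spectrum consists of real eigenvalues. Expanding the characteristic polynomial of the displayed matrix gives
  det(λ I - A) = p(λ) = λ^4 + (7)λ^3 + (-11)λ^2 + (-87.0017)λ + (90).
Solving p(λ) = 0 yields eigenvalues ≈ -6, -5, 1, 3. (A is shown rounded to 4 decimals, so these recover the underlying integer eigenvalues to within that precision.)
Verification: the trace of A = -7 equals the sum of eigenvalues -7, and det(A) ≈ 90.0002 matches the eigenvalue product 90.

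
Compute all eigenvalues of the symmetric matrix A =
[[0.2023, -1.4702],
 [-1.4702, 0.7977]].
sigma(A) ≈ {-1, 2}

A is real symmetric, so its spectrum consists of real eigenvalues. Expanding the characteristic polynomial of the displayed matrix gives
  det(λ I - A) = p(λ) = λ^2 + (-1)λ + (-2).
Solving p(λ) = 0 yields eigenvalues ≈ -1, 2. (A is shown rounded to 4 decimals, so these recover the underlying integer eigenvalues to within that precision.)
Verification: the trace of A = 1 equals the sum of eigenvalues 1, and det(A) ≈ -2.0001 matches the eigenvalue product -2.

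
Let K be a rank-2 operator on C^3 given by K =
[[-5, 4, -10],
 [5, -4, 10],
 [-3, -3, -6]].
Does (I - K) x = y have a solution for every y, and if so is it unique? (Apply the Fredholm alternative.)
(I - K) is invertible (det(I - K) = 70 ≠ 0), so for every y in C^3 the equation (I - K) x = y has a unique solution.

K has rank 2 and factors as K = U V^T = u1 v1^T + u2 v2^T with u1 = (-2, 2, -3), v1 = (1, 1, 2), u2 = (3, -3, 0), v2 = (-1, 2, -2) (multiplying out reproduces the displayed K). The nonzero eigenvalues of U V^T coincide with those of the 2 x 2 matrix G = V^T U = [[v1·u1, v1·u2], [v2·u1, v2·u2]] = [[-6, 0], [12, -9]], and by the Sylvester determinant identity det(I_3 - U V^T) = det(I_2 - V^T U) = det([[7, 0], [-12, 10]]) = (7)(10) - (0)(-12) = 70. (Direct check: I - K =
[[6, -4, 10],
 [-5, 5, -10],
 [3, 3, 7]]
has determinant 70.) The finite-dimensional Fredholm alternative says: either (I - K) is invertible, or ker(I - K) ≠ {0} and then range(I - K) = ker((I - K)^*)^⊥, with dim ker(I - K) = dim ker((I - K)^*). Since det(I - K) ≠ 0, 1 is not an eigenvalue of K and ker(I - K) = {0}, so we are in the first case: for every y there is a unique x = (I - K)^(-1) y. (Explicitly, by the Woodbury identity, (I - U V^T)^(-1) = I + U (I_2 - G)^(-1) V^T.)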